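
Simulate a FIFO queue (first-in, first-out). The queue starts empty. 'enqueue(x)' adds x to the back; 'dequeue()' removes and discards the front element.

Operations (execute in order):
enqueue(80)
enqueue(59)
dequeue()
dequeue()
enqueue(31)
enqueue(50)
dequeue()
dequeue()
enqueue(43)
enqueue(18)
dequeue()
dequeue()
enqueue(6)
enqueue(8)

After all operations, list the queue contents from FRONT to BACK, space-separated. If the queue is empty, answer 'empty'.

enqueue(80): [80]
enqueue(59): [80, 59]
dequeue(): [59]
dequeue(): []
enqueue(31): [31]
enqueue(50): [31, 50]
dequeue(): [50]
dequeue(): []
enqueue(43): [43]
enqueue(18): [43, 18]
dequeue(): [18]
dequeue(): []
enqueue(6): [6]
enqueue(8): [6, 8]

Answer: 6 8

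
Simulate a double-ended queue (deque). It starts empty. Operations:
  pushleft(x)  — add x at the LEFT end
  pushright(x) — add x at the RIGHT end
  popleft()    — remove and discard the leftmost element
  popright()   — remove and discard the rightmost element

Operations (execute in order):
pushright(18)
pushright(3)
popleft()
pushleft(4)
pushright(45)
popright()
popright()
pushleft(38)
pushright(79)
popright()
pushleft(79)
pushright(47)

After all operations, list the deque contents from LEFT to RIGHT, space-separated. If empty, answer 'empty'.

Answer: 79 38 4 47

Derivation:
pushright(18): [18]
pushright(3): [18, 3]
popleft(): [3]
pushleft(4): [4, 3]
pushright(45): [4, 3, 45]
popright(): [4, 3]
popright(): [4]
pushleft(38): [38, 4]
pushright(79): [38, 4, 79]
popright(): [38, 4]
pushleft(79): [79, 38, 4]
pushright(47): [79, 38, 4, 47]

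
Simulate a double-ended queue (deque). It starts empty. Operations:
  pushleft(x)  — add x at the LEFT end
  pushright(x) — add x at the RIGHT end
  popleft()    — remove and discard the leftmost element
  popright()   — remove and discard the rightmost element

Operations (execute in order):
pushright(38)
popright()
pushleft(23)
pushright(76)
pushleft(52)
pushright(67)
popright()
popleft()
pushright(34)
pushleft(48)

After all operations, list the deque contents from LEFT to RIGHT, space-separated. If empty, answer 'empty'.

pushright(38): [38]
popright(): []
pushleft(23): [23]
pushright(76): [23, 76]
pushleft(52): [52, 23, 76]
pushright(67): [52, 23, 76, 67]
popright(): [52, 23, 76]
popleft(): [23, 76]
pushright(34): [23, 76, 34]
pushleft(48): [48, 23, 76, 34]

Answer: 48 23 76 34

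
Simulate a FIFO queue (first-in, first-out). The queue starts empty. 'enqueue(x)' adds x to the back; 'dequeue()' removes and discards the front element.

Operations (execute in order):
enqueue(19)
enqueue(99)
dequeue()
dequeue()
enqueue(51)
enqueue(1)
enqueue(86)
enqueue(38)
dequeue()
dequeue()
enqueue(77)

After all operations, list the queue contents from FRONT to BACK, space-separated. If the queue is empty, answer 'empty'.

Answer: 86 38 77

Derivation:
enqueue(19): [19]
enqueue(99): [19, 99]
dequeue(): [99]
dequeue(): []
enqueue(51): [51]
enqueue(1): [51, 1]
enqueue(86): [51, 1, 86]
enqueue(38): [51, 1, 86, 38]
dequeue(): [1, 86, 38]
dequeue(): [86, 38]
enqueue(77): [86, 38, 77]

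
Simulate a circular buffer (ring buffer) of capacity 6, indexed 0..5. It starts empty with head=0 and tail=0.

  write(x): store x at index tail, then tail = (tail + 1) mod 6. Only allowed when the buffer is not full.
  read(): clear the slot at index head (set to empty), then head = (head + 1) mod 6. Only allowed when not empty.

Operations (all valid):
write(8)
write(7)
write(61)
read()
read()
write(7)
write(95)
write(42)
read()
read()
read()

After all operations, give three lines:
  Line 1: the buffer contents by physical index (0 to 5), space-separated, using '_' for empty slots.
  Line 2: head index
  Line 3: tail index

Answer: _ _ _ _ _ 42
5
0

Derivation:
write(8): buf=[8 _ _ _ _ _], head=0, tail=1, size=1
write(7): buf=[8 7 _ _ _ _], head=0, tail=2, size=2
write(61): buf=[8 7 61 _ _ _], head=0, tail=3, size=3
read(): buf=[_ 7 61 _ _ _], head=1, tail=3, size=2
read(): buf=[_ _ 61 _ _ _], head=2, tail=3, size=1
write(7): buf=[_ _ 61 7 _ _], head=2, tail=4, size=2
write(95): buf=[_ _ 61 7 95 _], head=2, tail=5, size=3
write(42): buf=[_ _ 61 7 95 42], head=2, tail=0, size=4
read(): buf=[_ _ _ 7 95 42], head=3, tail=0, size=3
read(): buf=[_ _ _ _ 95 42], head=4, tail=0, size=2
read(): buf=[_ _ _ _ _ 42], head=5, tail=0, size=1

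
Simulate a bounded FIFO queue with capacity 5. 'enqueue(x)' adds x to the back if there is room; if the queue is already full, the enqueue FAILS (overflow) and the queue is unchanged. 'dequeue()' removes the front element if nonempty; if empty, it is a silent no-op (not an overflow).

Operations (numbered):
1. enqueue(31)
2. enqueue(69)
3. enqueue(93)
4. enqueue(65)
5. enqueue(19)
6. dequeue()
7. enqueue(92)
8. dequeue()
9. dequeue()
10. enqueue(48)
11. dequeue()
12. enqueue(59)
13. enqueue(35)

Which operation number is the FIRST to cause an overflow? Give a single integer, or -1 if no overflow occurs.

1. enqueue(31): size=1
2. enqueue(69): size=2
3. enqueue(93): size=3
4. enqueue(65): size=4
5. enqueue(19): size=5
6. dequeue(): size=4
7. enqueue(92): size=5
8. dequeue(): size=4
9. dequeue(): size=3
10. enqueue(48): size=4
11. dequeue(): size=3
12. enqueue(59): size=4
13. enqueue(35): size=5

Answer: -1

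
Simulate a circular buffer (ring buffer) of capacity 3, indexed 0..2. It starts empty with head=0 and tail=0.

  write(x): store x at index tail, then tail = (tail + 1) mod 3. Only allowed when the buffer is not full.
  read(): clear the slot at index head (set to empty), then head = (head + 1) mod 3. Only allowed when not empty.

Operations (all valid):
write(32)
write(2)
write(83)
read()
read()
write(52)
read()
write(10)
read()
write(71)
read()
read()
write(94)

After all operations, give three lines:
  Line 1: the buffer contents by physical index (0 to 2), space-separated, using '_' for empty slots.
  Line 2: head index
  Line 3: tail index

write(32): buf=[32 _ _], head=0, tail=1, size=1
write(2): buf=[32 2 _], head=0, tail=2, size=2
write(83): buf=[32 2 83], head=0, tail=0, size=3
read(): buf=[_ 2 83], head=1, tail=0, size=2
read(): buf=[_ _ 83], head=2, tail=0, size=1
write(52): buf=[52 _ 83], head=2, tail=1, size=2
read(): buf=[52 _ _], head=0, tail=1, size=1
write(10): buf=[52 10 _], head=0, tail=2, size=2
read(): buf=[_ 10 _], head=1, tail=2, size=1
write(71): buf=[_ 10 71], head=1, tail=0, size=2
read(): buf=[_ _ 71], head=2, tail=0, size=1
read(): buf=[_ _ _], head=0, tail=0, size=0
write(94): buf=[94 _ _], head=0, tail=1, size=1

Answer: 94 _ _
0
1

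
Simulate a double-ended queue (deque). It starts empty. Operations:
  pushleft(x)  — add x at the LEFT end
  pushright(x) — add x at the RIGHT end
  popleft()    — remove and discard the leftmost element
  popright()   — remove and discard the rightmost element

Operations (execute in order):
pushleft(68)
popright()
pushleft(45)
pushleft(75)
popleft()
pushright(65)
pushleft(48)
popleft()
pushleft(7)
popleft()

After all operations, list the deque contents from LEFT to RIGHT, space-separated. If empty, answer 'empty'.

pushleft(68): [68]
popright(): []
pushleft(45): [45]
pushleft(75): [75, 45]
popleft(): [45]
pushright(65): [45, 65]
pushleft(48): [48, 45, 65]
popleft(): [45, 65]
pushleft(7): [7, 45, 65]
popleft(): [45, 65]

Answer: 45 65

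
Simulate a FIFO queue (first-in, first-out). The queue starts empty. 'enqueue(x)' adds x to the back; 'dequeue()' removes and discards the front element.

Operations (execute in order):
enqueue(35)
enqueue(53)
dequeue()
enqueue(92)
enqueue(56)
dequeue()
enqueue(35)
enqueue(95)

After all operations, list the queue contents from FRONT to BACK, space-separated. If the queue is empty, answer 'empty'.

enqueue(35): [35]
enqueue(53): [35, 53]
dequeue(): [53]
enqueue(92): [53, 92]
enqueue(56): [53, 92, 56]
dequeue(): [92, 56]
enqueue(35): [92, 56, 35]
enqueue(95): [92, 56, 35, 95]

Answer: 92 56 35 95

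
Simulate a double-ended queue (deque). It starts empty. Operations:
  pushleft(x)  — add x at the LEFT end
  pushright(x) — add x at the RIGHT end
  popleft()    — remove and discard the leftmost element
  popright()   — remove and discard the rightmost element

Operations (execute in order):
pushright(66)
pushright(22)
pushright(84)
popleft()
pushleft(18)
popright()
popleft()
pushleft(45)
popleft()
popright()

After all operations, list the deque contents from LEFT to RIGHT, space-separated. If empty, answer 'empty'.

Answer: empty

Derivation:
pushright(66): [66]
pushright(22): [66, 22]
pushright(84): [66, 22, 84]
popleft(): [22, 84]
pushleft(18): [18, 22, 84]
popright(): [18, 22]
popleft(): [22]
pushleft(45): [45, 22]
popleft(): [22]
popright(): []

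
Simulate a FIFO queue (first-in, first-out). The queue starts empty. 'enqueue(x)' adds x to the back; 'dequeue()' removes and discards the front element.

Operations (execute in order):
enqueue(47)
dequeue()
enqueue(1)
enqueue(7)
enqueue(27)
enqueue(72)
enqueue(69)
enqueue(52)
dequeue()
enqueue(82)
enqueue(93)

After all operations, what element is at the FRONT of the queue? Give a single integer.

Answer: 7

Derivation:
enqueue(47): queue = [47]
dequeue(): queue = []
enqueue(1): queue = [1]
enqueue(7): queue = [1, 7]
enqueue(27): queue = [1, 7, 27]
enqueue(72): queue = [1, 7, 27, 72]
enqueue(69): queue = [1, 7, 27, 72, 69]
enqueue(52): queue = [1, 7, 27, 72, 69, 52]
dequeue(): queue = [7, 27, 72, 69, 52]
enqueue(82): queue = [7, 27, 72, 69, 52, 82]
enqueue(93): queue = [7, 27, 72, 69, 52, 82, 93]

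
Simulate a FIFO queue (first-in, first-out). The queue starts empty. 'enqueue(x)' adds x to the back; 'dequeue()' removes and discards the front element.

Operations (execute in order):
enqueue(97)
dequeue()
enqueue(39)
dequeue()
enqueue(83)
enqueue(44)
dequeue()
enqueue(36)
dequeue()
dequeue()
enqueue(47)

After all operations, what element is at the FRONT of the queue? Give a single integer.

Answer: 47

Derivation:
enqueue(97): queue = [97]
dequeue(): queue = []
enqueue(39): queue = [39]
dequeue(): queue = []
enqueue(83): queue = [83]
enqueue(44): queue = [83, 44]
dequeue(): queue = [44]
enqueue(36): queue = [44, 36]
dequeue(): queue = [36]
dequeue(): queue = []
enqueue(47): queue = [47]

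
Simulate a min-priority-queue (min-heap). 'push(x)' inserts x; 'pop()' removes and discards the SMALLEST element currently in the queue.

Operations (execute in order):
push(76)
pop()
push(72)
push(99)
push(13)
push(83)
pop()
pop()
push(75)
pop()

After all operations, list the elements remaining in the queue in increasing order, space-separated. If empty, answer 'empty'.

Answer: 83 99

Derivation:
push(76): heap contents = [76]
pop() → 76: heap contents = []
push(72): heap contents = [72]
push(99): heap contents = [72, 99]
push(13): heap contents = [13, 72, 99]
push(83): heap contents = [13, 72, 83, 99]
pop() → 13: heap contents = [72, 83, 99]
pop() → 72: heap contents = [83, 99]
push(75): heap contents = [75, 83, 99]
pop() → 75: heap contents = [83, 99]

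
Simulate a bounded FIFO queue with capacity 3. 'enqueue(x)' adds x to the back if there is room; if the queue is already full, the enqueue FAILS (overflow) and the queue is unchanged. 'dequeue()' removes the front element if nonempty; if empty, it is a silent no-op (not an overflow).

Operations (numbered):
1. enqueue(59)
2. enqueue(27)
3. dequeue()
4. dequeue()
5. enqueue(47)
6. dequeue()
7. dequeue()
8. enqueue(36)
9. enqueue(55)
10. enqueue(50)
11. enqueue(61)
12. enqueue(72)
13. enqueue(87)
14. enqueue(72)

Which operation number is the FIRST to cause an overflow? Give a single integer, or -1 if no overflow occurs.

1. enqueue(59): size=1
2. enqueue(27): size=2
3. dequeue(): size=1
4. dequeue(): size=0
5. enqueue(47): size=1
6. dequeue(): size=0
7. dequeue(): empty, no-op, size=0
8. enqueue(36): size=1
9. enqueue(55): size=2
10. enqueue(50): size=3
11. enqueue(61): size=3=cap → OVERFLOW (fail)
12. enqueue(72): size=3=cap → OVERFLOW (fail)
13. enqueue(87): size=3=cap → OVERFLOW (fail)
14. enqueue(72): size=3=cap → OVERFLOW (fail)

Answer: 11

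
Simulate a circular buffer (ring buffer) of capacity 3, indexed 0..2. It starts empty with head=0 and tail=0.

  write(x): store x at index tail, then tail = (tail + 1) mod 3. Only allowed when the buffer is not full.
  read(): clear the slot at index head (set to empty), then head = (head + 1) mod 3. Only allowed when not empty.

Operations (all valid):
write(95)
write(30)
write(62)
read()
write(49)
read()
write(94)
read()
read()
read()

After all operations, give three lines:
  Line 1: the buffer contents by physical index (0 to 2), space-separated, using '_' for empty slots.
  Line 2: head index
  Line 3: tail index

Answer: _ _ _
2
2

Derivation:
write(95): buf=[95 _ _], head=0, tail=1, size=1
write(30): buf=[95 30 _], head=0, tail=2, size=2
write(62): buf=[95 30 62], head=0, tail=0, size=3
read(): buf=[_ 30 62], head=1, tail=0, size=2
write(49): buf=[49 30 62], head=1, tail=1, size=3
read(): buf=[49 _ 62], head=2, tail=1, size=2
write(94): buf=[49 94 62], head=2, tail=2, size=3
read(): buf=[49 94 _], head=0, tail=2, size=2
read(): buf=[_ 94 _], head=1, tail=2, size=1
read(): buf=[_ _ _], head=2, tail=2, size=0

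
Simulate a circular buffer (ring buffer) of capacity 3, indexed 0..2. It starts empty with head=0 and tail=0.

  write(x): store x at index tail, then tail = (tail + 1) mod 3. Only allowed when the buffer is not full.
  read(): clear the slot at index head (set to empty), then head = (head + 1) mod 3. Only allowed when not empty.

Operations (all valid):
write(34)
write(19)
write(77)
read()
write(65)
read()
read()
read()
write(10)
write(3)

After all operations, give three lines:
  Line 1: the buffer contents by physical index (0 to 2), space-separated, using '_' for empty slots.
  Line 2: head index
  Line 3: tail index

Answer: _ 10 3
1
0

Derivation:
write(34): buf=[34 _ _], head=0, tail=1, size=1
write(19): buf=[34 19 _], head=0, tail=2, size=2
write(77): buf=[34 19 77], head=0, tail=0, size=3
read(): buf=[_ 19 77], head=1, tail=0, size=2
write(65): buf=[65 19 77], head=1, tail=1, size=3
read(): buf=[65 _ 77], head=2, tail=1, size=2
read(): buf=[65 _ _], head=0, tail=1, size=1
read(): buf=[_ _ _], head=1, tail=1, size=0
write(10): buf=[_ 10 _], head=1, tail=2, size=1
write(3): buf=[_ 10 3], head=1, tail=0, size=2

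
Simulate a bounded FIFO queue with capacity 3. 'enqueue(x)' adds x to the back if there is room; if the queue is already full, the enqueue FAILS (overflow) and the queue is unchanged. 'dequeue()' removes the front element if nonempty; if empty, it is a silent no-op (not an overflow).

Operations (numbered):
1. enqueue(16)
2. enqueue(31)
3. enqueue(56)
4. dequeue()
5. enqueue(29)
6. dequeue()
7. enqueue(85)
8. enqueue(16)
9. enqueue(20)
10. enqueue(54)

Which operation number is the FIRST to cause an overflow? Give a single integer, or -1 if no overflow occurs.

1. enqueue(16): size=1
2. enqueue(31): size=2
3. enqueue(56): size=3
4. dequeue(): size=2
5. enqueue(29): size=3
6. dequeue(): size=2
7. enqueue(85): size=3
8. enqueue(16): size=3=cap → OVERFLOW (fail)
9. enqueue(20): size=3=cap → OVERFLOW (fail)
10. enqueue(54): size=3=cap → OVERFLOW (fail)

Answer: 8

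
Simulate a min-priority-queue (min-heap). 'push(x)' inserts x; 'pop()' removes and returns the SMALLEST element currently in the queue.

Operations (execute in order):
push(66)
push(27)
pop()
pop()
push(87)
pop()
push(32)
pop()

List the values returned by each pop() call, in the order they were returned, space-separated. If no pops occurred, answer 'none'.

Answer: 27 66 87 32

Derivation:
push(66): heap contents = [66]
push(27): heap contents = [27, 66]
pop() → 27: heap contents = [66]
pop() → 66: heap contents = []
push(87): heap contents = [87]
pop() → 87: heap contents = []
push(32): heap contents = [32]
pop() → 32: heap contents = []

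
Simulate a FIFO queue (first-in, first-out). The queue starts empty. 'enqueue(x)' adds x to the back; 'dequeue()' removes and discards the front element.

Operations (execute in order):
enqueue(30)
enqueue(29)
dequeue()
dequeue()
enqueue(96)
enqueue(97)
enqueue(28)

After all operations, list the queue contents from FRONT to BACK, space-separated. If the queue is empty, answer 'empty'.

Answer: 96 97 28

Derivation:
enqueue(30): [30]
enqueue(29): [30, 29]
dequeue(): [29]
dequeue(): []
enqueue(96): [96]
enqueue(97): [96, 97]
enqueue(28): [96, 97, 28]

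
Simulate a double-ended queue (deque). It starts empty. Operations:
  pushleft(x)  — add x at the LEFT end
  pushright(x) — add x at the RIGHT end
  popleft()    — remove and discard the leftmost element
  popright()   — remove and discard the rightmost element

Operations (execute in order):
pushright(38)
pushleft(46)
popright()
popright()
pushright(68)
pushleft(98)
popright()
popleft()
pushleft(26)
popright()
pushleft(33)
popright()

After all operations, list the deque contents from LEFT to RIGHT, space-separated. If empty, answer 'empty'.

pushright(38): [38]
pushleft(46): [46, 38]
popright(): [46]
popright(): []
pushright(68): [68]
pushleft(98): [98, 68]
popright(): [98]
popleft(): []
pushleft(26): [26]
popright(): []
pushleft(33): [33]
popright(): []

Answer: empty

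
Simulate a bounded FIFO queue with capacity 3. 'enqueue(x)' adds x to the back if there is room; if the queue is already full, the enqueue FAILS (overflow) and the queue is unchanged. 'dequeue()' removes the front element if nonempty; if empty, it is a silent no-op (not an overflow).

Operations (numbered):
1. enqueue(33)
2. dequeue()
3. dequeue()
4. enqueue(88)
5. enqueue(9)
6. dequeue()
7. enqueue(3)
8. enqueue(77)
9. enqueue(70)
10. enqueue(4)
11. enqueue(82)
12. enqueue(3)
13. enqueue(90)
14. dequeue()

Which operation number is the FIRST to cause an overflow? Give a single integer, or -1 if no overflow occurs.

Answer: 9

Derivation:
1. enqueue(33): size=1
2. dequeue(): size=0
3. dequeue(): empty, no-op, size=0
4. enqueue(88): size=1
5. enqueue(9): size=2
6. dequeue(): size=1
7. enqueue(3): size=2
8. enqueue(77): size=3
9. enqueue(70): size=3=cap → OVERFLOW (fail)
10. enqueue(4): size=3=cap → OVERFLOW (fail)
11. enqueue(82): size=3=cap → OVERFLOW (fail)
12. enqueue(3): size=3=cap → OVERFLOW (fail)
13. enqueue(90): size=3=cap → OVERFLOW (fail)
14. dequeue(): size=2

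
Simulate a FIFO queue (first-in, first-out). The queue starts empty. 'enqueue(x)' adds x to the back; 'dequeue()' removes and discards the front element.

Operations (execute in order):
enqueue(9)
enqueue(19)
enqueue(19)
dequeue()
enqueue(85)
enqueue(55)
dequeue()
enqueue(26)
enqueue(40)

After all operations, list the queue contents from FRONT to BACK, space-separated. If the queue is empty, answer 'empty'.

Answer: 19 85 55 26 40

Derivation:
enqueue(9): [9]
enqueue(19): [9, 19]
enqueue(19): [9, 19, 19]
dequeue(): [19, 19]
enqueue(85): [19, 19, 85]
enqueue(55): [19, 19, 85, 55]
dequeue(): [19, 85, 55]
enqueue(26): [19, 85, 55, 26]
enqueue(40): [19, 85, 55, 26, 40]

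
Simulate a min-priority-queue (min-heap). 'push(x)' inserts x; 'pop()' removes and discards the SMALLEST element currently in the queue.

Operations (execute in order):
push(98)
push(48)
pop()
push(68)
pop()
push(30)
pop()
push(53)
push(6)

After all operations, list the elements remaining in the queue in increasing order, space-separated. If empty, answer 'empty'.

push(98): heap contents = [98]
push(48): heap contents = [48, 98]
pop() → 48: heap contents = [98]
push(68): heap contents = [68, 98]
pop() → 68: heap contents = [98]
push(30): heap contents = [30, 98]
pop() → 30: heap contents = [98]
push(53): heap contents = [53, 98]
push(6): heap contents = [6, 53, 98]

Answer: 6 53 98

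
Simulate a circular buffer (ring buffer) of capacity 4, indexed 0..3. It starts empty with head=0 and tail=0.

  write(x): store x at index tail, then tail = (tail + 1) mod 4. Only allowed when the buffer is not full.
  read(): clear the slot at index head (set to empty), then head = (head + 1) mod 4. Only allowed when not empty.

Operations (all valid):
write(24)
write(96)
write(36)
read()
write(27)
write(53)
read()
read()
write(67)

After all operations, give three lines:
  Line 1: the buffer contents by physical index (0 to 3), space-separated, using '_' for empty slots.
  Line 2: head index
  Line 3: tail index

Answer: 53 67 _ 27
3
2

Derivation:
write(24): buf=[24 _ _ _], head=0, tail=1, size=1
write(96): buf=[24 96 _ _], head=0, tail=2, size=2
write(36): buf=[24 96 36 _], head=0, tail=3, size=3
read(): buf=[_ 96 36 _], head=1, tail=3, size=2
write(27): buf=[_ 96 36 27], head=1, tail=0, size=3
write(53): buf=[53 96 36 27], head=1, tail=1, size=4
read(): buf=[53 _ 36 27], head=2, tail=1, size=3
read(): buf=[53 _ _ 27], head=3, tail=1, size=2
write(67): buf=[53 67 _ 27], head=3, tail=2, size=3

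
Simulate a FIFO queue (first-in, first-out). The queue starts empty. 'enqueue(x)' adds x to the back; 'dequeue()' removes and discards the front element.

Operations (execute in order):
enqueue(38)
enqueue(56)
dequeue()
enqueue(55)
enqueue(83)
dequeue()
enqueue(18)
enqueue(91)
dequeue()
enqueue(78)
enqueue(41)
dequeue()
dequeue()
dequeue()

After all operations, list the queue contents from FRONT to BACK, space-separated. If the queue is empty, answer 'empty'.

enqueue(38): [38]
enqueue(56): [38, 56]
dequeue(): [56]
enqueue(55): [56, 55]
enqueue(83): [56, 55, 83]
dequeue(): [55, 83]
enqueue(18): [55, 83, 18]
enqueue(91): [55, 83, 18, 91]
dequeue(): [83, 18, 91]
enqueue(78): [83, 18, 91, 78]
enqueue(41): [83, 18, 91, 78, 41]
dequeue(): [18, 91, 78, 41]
dequeue(): [91, 78, 41]
dequeue(): [78, 41]

Answer: 78 41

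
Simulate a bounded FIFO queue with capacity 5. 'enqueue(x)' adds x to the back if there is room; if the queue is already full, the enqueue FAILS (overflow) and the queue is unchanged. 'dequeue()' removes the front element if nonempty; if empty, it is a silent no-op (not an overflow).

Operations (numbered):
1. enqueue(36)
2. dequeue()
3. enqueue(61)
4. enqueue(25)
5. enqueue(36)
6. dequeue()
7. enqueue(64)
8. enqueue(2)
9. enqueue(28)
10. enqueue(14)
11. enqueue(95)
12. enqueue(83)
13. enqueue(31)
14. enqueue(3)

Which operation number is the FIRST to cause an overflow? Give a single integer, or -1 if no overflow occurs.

Answer: 10

Derivation:
1. enqueue(36): size=1
2. dequeue(): size=0
3. enqueue(61): size=1
4. enqueue(25): size=2
5. enqueue(36): size=3
6. dequeue(): size=2
7. enqueue(64): size=3
8. enqueue(2): size=4
9. enqueue(28): size=5
10. enqueue(14): size=5=cap → OVERFLOW (fail)
11. enqueue(95): size=5=cap → OVERFLOW (fail)
12. enqueue(83): size=5=cap → OVERFLOW (fail)
13. enqueue(31): size=5=cap → OVERFLOW (fail)
14. enqueue(3): size=5=cap → OVERFLOW (fail)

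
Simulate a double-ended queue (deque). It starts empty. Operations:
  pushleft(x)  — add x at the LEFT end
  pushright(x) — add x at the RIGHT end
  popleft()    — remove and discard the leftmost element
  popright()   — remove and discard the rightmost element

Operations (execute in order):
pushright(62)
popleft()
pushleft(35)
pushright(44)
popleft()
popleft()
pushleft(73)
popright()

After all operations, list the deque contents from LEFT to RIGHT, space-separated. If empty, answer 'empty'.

Answer: empty

Derivation:
pushright(62): [62]
popleft(): []
pushleft(35): [35]
pushright(44): [35, 44]
popleft(): [44]
popleft(): []
pushleft(73): [73]
popright(): []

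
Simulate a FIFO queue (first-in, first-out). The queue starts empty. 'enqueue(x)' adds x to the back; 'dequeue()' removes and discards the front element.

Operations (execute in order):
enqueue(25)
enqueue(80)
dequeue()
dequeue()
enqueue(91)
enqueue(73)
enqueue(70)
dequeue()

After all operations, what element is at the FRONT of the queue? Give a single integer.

Answer: 73

Derivation:
enqueue(25): queue = [25]
enqueue(80): queue = [25, 80]
dequeue(): queue = [80]
dequeue(): queue = []
enqueue(91): queue = [91]
enqueue(73): queue = [91, 73]
enqueue(70): queue = [91, 73, 70]
dequeue(): queue = [73, 70]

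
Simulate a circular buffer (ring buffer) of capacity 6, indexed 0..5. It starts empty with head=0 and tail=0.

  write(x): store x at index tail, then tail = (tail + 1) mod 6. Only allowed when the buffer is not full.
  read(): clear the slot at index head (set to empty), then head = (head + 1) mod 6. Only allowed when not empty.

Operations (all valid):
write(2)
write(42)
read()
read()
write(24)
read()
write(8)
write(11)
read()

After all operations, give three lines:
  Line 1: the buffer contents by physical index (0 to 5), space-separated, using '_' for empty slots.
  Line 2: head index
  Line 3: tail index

Answer: _ _ _ _ 11 _
4
5

Derivation:
write(2): buf=[2 _ _ _ _ _], head=0, tail=1, size=1
write(42): buf=[2 42 _ _ _ _], head=0, tail=2, size=2
read(): buf=[_ 42 _ _ _ _], head=1, tail=2, size=1
read(): buf=[_ _ _ _ _ _], head=2, tail=2, size=0
write(24): buf=[_ _ 24 _ _ _], head=2, tail=3, size=1
read(): buf=[_ _ _ _ _ _], head=3, tail=3, size=0
write(8): buf=[_ _ _ 8 _ _], head=3, tail=4, size=1
write(11): buf=[_ _ _ 8 11 _], head=3, tail=5, size=2
read(): buf=[_ _ _ _ 11 _], head=4, tail=5, size=1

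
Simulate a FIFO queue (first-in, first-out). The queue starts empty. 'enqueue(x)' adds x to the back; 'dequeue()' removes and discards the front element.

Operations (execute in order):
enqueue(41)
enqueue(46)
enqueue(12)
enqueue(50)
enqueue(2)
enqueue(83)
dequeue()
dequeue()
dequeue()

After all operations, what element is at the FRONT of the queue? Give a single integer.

enqueue(41): queue = [41]
enqueue(46): queue = [41, 46]
enqueue(12): queue = [41, 46, 12]
enqueue(50): queue = [41, 46, 12, 50]
enqueue(2): queue = [41, 46, 12, 50, 2]
enqueue(83): queue = [41, 46, 12, 50, 2, 83]
dequeue(): queue = [46, 12, 50, 2, 83]
dequeue(): queue = [12, 50, 2, 83]
dequeue(): queue = [50, 2, 83]

Answer: 50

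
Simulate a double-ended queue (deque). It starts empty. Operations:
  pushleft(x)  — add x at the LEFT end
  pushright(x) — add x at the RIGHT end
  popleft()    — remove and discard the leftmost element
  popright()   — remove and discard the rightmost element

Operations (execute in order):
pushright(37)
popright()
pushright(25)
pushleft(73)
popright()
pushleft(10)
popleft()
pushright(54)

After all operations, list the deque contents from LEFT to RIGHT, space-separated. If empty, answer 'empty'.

Answer: 73 54

Derivation:
pushright(37): [37]
popright(): []
pushright(25): [25]
pushleft(73): [73, 25]
popright(): [73]
pushleft(10): [10, 73]
popleft(): [73]
pushright(54): [73, 54]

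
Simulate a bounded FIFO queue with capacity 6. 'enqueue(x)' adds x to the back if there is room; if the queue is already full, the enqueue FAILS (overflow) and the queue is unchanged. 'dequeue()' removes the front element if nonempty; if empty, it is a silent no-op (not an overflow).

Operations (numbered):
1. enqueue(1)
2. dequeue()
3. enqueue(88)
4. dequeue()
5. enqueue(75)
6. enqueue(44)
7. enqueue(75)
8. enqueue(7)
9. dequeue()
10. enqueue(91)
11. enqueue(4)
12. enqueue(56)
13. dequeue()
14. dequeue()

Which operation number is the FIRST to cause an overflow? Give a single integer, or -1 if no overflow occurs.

1. enqueue(1): size=1
2. dequeue(): size=0
3. enqueue(88): size=1
4. dequeue(): size=0
5. enqueue(75): size=1
6. enqueue(44): size=2
7. enqueue(75): size=3
8. enqueue(7): size=4
9. dequeue(): size=3
10. enqueue(91): size=4
11. enqueue(4): size=5
12. enqueue(56): size=6
13. dequeue(): size=5
14. dequeue(): size=4

Answer: -1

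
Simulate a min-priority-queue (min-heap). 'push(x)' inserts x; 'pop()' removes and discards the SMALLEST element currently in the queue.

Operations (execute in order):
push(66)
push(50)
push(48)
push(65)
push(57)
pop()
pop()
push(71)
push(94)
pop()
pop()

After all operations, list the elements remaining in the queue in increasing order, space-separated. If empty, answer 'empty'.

Answer: 66 71 94

Derivation:
push(66): heap contents = [66]
push(50): heap contents = [50, 66]
push(48): heap contents = [48, 50, 66]
push(65): heap contents = [48, 50, 65, 66]
push(57): heap contents = [48, 50, 57, 65, 66]
pop() → 48: heap contents = [50, 57, 65, 66]
pop() → 50: heap contents = [57, 65, 66]
push(71): heap contents = [57, 65, 66, 71]
push(94): heap contents = [57, 65, 66, 71, 94]
pop() → 57: heap contents = [65, 66, 71, 94]
pop() → 65: heap contents = [66, 71, 94]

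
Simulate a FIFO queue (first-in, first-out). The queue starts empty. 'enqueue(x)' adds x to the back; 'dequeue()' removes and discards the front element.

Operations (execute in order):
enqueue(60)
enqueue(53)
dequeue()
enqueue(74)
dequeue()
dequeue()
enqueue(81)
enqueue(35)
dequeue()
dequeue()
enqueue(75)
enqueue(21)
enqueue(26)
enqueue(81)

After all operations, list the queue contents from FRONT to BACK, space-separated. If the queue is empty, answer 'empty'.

enqueue(60): [60]
enqueue(53): [60, 53]
dequeue(): [53]
enqueue(74): [53, 74]
dequeue(): [74]
dequeue(): []
enqueue(81): [81]
enqueue(35): [81, 35]
dequeue(): [35]
dequeue(): []
enqueue(75): [75]
enqueue(21): [75, 21]
enqueue(26): [75, 21, 26]
enqueue(81): [75, 21, 26, 81]

Answer: 75 21 26 81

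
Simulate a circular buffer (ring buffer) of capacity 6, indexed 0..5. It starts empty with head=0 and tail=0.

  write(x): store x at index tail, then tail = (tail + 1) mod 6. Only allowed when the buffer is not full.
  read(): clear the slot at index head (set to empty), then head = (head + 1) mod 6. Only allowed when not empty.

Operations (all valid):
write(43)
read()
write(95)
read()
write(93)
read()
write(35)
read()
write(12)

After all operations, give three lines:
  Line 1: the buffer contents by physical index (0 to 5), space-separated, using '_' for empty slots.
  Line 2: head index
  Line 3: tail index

Answer: _ _ _ _ 12 _
4
5

Derivation:
write(43): buf=[43 _ _ _ _ _], head=0, tail=1, size=1
read(): buf=[_ _ _ _ _ _], head=1, tail=1, size=0
write(95): buf=[_ 95 _ _ _ _], head=1, tail=2, size=1
read(): buf=[_ _ _ _ _ _], head=2, tail=2, size=0
write(93): buf=[_ _ 93 _ _ _], head=2, tail=3, size=1
read(): buf=[_ _ _ _ _ _], head=3, tail=3, size=0
write(35): buf=[_ _ _ 35 _ _], head=3, tail=4, size=1
read(): buf=[_ _ _ _ _ _], head=4, tail=4, size=0
write(12): buf=[_ _ _ _ 12 _], head=4, tail=5, size=1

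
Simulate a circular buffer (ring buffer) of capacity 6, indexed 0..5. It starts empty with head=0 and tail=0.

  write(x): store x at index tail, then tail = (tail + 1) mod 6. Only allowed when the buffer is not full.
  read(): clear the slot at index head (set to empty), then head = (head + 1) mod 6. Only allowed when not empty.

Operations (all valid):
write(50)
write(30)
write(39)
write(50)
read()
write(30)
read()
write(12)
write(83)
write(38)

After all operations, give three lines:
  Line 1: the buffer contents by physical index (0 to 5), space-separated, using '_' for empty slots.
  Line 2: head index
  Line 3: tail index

write(50): buf=[50 _ _ _ _ _], head=0, tail=1, size=1
write(30): buf=[50 30 _ _ _ _], head=0, tail=2, size=2
write(39): buf=[50 30 39 _ _ _], head=0, tail=3, size=3
write(50): buf=[50 30 39 50 _ _], head=0, tail=4, size=4
read(): buf=[_ 30 39 50 _ _], head=1, tail=4, size=3
write(30): buf=[_ 30 39 50 30 _], head=1, tail=5, size=4
read(): buf=[_ _ 39 50 30 _], head=2, tail=5, size=3
write(12): buf=[_ _ 39 50 30 12], head=2, tail=0, size=4
write(83): buf=[83 _ 39 50 30 12], head=2, tail=1, size=5
write(38): buf=[83 38 39 50 30 12], head=2, tail=2, size=6

Answer: 83 38 39 50 30 12
2
2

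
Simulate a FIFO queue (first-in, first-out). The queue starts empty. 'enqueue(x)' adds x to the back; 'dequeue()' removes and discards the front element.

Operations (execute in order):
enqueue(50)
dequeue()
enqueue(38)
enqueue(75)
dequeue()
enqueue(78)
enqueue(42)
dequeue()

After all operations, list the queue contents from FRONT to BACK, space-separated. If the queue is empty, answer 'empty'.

Answer: 78 42

Derivation:
enqueue(50): [50]
dequeue(): []
enqueue(38): [38]
enqueue(75): [38, 75]
dequeue(): [75]
enqueue(78): [75, 78]
enqueue(42): [75, 78, 42]
dequeue(): [78, 42]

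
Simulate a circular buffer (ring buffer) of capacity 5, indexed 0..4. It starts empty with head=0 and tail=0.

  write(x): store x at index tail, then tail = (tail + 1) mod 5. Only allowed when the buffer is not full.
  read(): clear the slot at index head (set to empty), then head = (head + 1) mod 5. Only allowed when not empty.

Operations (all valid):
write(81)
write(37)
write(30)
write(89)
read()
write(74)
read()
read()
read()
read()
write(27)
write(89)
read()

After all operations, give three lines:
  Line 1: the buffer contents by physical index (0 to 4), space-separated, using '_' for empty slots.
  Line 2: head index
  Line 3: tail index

Answer: _ 89 _ _ _
1
2

Derivation:
write(81): buf=[81 _ _ _ _], head=0, tail=1, size=1
write(37): buf=[81 37 _ _ _], head=0, tail=2, size=2
write(30): buf=[81 37 30 _ _], head=0, tail=3, size=3
write(89): buf=[81 37 30 89 _], head=0, tail=4, size=4
read(): buf=[_ 37 30 89 _], head=1, tail=4, size=3
write(74): buf=[_ 37 30 89 74], head=1, tail=0, size=4
read(): buf=[_ _ 30 89 74], head=2, tail=0, size=3
read(): buf=[_ _ _ 89 74], head=3, tail=0, size=2
read(): buf=[_ _ _ _ 74], head=4, tail=0, size=1
read(): buf=[_ _ _ _ _], head=0, tail=0, size=0
write(27): buf=[27 _ _ _ _], head=0, tail=1, size=1
write(89): buf=[27 89 _ _ _], head=0, tail=2, size=2
read(): buf=[_ 89 _ _ _], head=1, tail=2, size=1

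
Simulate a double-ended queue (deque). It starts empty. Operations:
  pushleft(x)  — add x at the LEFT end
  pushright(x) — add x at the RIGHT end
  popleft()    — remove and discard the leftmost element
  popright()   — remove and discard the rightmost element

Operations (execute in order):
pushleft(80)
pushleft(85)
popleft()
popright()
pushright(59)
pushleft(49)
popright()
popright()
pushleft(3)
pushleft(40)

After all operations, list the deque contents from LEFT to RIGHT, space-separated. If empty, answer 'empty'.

pushleft(80): [80]
pushleft(85): [85, 80]
popleft(): [80]
popright(): []
pushright(59): [59]
pushleft(49): [49, 59]
popright(): [49]
popright(): []
pushleft(3): [3]
pushleft(40): [40, 3]

Answer: 40 3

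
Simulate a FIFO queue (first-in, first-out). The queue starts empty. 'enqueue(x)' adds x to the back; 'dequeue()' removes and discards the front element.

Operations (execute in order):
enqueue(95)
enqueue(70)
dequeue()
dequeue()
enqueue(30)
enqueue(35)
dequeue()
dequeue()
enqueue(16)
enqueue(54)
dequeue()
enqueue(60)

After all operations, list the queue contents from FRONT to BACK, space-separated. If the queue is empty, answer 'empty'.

Answer: 54 60

Derivation:
enqueue(95): [95]
enqueue(70): [95, 70]
dequeue(): [70]
dequeue(): []
enqueue(30): [30]
enqueue(35): [30, 35]
dequeue(): [35]
dequeue(): []
enqueue(16): [16]
enqueue(54): [16, 54]
dequeue(): [54]
enqueue(60): [54, 60]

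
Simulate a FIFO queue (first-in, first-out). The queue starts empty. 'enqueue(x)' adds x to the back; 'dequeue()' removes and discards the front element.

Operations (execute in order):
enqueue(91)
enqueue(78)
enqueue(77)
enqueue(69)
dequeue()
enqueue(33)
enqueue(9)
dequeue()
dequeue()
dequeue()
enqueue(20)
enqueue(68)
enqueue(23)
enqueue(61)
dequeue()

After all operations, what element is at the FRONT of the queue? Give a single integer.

Answer: 9

Derivation:
enqueue(91): queue = [91]
enqueue(78): queue = [91, 78]
enqueue(77): queue = [91, 78, 77]
enqueue(69): queue = [91, 78, 77, 69]
dequeue(): queue = [78, 77, 69]
enqueue(33): queue = [78, 77, 69, 33]
enqueue(9): queue = [78, 77, 69, 33, 9]
dequeue(): queue = [77, 69, 33, 9]
dequeue(): queue = [69, 33, 9]
dequeue(): queue = [33, 9]
enqueue(20): queue = [33, 9, 20]
enqueue(68): queue = [33, 9, 20, 68]
enqueue(23): queue = [33, 9, 20, 68, 23]
enqueue(61): queue = [33, 9, 20, 68, 23, 61]
dequeue(): queue = [9, 20, 68, 23, 61]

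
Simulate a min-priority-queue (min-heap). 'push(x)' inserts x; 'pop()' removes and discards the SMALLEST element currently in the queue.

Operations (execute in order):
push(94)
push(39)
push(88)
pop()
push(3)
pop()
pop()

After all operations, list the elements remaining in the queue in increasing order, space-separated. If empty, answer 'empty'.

Answer: 94

Derivation:
push(94): heap contents = [94]
push(39): heap contents = [39, 94]
push(88): heap contents = [39, 88, 94]
pop() → 39: heap contents = [88, 94]
push(3): heap contents = [3, 88, 94]
pop() → 3: heap contents = [88, 94]
pop() → 88: heap contents = [94]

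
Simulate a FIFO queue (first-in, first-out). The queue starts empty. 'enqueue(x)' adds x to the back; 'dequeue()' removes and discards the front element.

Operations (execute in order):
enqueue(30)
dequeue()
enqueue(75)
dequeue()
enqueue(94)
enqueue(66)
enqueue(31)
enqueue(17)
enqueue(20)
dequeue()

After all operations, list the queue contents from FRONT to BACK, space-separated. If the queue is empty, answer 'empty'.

enqueue(30): [30]
dequeue(): []
enqueue(75): [75]
dequeue(): []
enqueue(94): [94]
enqueue(66): [94, 66]
enqueue(31): [94, 66, 31]
enqueue(17): [94, 66, 31, 17]
enqueue(20): [94, 66, 31, 17, 20]
dequeue(): [66, 31, 17, 20]

Answer: 66 31 17 20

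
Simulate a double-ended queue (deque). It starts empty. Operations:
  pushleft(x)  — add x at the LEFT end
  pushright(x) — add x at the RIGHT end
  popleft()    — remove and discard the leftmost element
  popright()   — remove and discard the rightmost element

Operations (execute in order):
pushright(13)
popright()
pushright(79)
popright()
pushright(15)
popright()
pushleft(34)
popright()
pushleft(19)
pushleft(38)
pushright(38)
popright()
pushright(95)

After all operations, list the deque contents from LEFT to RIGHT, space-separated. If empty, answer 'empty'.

Answer: 38 19 95

Derivation:
pushright(13): [13]
popright(): []
pushright(79): [79]
popright(): []
pushright(15): [15]
popright(): []
pushleft(34): [34]
popright(): []
pushleft(19): [19]
pushleft(38): [38, 19]
pushright(38): [38, 19, 38]
popright(): [38, 19]
pushright(95): [38, 19, 95]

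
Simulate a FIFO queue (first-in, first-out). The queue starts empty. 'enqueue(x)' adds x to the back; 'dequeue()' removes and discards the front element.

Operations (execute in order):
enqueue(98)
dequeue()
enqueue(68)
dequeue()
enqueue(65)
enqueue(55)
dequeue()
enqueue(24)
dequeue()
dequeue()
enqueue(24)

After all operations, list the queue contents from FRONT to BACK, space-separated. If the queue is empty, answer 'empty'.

Answer: 24

Derivation:
enqueue(98): [98]
dequeue(): []
enqueue(68): [68]
dequeue(): []
enqueue(65): [65]
enqueue(55): [65, 55]
dequeue(): [55]
enqueue(24): [55, 24]
dequeue(): [24]
dequeue(): []
enqueue(24): [24]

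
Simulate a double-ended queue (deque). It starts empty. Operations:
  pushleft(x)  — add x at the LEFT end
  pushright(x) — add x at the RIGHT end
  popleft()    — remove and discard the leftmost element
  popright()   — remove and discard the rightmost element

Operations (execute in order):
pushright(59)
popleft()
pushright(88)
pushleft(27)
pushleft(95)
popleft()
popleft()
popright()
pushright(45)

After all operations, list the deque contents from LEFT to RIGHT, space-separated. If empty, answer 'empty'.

pushright(59): [59]
popleft(): []
pushright(88): [88]
pushleft(27): [27, 88]
pushleft(95): [95, 27, 88]
popleft(): [27, 88]
popleft(): [88]
popright(): []
pushright(45): [45]

Answer: 45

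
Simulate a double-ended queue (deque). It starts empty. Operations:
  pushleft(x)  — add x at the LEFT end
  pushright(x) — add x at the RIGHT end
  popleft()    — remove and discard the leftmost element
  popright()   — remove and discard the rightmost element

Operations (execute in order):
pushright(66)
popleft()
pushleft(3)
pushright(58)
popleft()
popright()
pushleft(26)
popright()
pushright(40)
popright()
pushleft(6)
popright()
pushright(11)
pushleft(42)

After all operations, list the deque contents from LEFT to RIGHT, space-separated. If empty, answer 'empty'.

Answer: 42 11

Derivation:
pushright(66): [66]
popleft(): []
pushleft(3): [3]
pushright(58): [3, 58]
popleft(): [58]
popright(): []
pushleft(26): [26]
popright(): []
pushright(40): [40]
popright(): []
pushleft(6): [6]
popright(): []
pushright(11): [11]
pushleft(42): [42, 11]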